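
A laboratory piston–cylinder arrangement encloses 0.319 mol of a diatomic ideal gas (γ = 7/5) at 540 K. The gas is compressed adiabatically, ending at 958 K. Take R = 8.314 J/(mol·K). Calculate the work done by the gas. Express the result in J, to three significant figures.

W ≈ -2770 J

Adiabatic ⇒ Q = 0, so W_by = −ΔU = nCᵥ(T₁ − T₂).
Cᵥ = 5R/2 = 20.79 J/(mol·K).
W = (0.319)(20.79)(540 − 958) = -2772 J.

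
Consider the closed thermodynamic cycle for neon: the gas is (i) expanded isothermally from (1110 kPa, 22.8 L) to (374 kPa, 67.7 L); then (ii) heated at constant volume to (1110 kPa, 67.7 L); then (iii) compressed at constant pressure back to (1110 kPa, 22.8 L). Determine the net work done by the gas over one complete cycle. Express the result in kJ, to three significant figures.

W_net ≈ -22.3 kJ

Leg (i): W = PᵢVᵢ ln(V_f/Vᵢ) = (25308) ln(67.7/22.8) = 27543 J.
Leg (ii): W = 0.
Leg (iii): W = PΔV = (1110)(22.8 − 67.7) = -49839 J.
W_net = 27543 − 49839 = -22296 J.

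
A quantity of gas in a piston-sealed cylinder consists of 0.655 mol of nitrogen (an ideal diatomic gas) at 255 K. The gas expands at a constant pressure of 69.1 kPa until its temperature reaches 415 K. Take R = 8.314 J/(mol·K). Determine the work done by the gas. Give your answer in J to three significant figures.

Isobaric: W = P ΔV = nR ΔT.
W = (0.655)(8.314)(415 − 255) = 871.3 J.

W ≈ 871 J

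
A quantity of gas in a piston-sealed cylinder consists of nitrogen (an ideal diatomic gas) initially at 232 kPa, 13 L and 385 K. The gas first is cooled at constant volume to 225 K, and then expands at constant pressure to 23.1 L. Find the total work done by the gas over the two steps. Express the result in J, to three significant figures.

W_total ≈ 1370 J

Step 1 (isochoric): W = 0 (constant volume).
After step 1: P = 135.6 kPa (V unchanged).
Step 2 (isobaric): W = PΔV = (135.6 kPa)(23.1 − 13 L) = 1369 J.
W_total = 0 + 1369 = 1369 J.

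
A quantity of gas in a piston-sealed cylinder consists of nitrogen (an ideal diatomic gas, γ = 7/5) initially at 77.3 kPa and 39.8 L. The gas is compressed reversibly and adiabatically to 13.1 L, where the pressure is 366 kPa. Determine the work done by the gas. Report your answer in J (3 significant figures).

W ≈ -4300 J

Adiabatic: W = (P₁V₁ − P₂V₂)/(γ − 1) with γ = 7/5.
P₁V₁ = 3077 J, P₂V₂ = 4795 J.
W = (3077 − 4795) / 0.4 = -4295 J.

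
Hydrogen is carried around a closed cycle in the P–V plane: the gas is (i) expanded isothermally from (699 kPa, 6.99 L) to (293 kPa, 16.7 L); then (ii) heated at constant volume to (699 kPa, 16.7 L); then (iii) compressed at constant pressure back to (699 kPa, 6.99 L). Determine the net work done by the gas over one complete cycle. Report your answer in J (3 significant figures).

Leg (i): W = PᵢVᵢ ln(V_f/Vᵢ) = (4886) ln(16.7/6.99) = 4255 J.
Leg (ii): W = 0.
Leg (iii): W = PΔV = (699)(6.99 − 16.7) = -6787 J.
W_net = 4255 − 6787 = -2532 J.

W_net ≈ -2530 J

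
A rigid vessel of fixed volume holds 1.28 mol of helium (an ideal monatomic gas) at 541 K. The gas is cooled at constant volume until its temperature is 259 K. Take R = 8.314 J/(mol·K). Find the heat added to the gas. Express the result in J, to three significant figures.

Q ≈ -4500 J

Constant volume ⇒ W = 0, so Q = ΔU = nCᵥΔT with Cᵥ = 3R/2 = 12.47 J/(mol·K).
ΔU = (1.28)(12.47)(259 − 541) = -4502 J.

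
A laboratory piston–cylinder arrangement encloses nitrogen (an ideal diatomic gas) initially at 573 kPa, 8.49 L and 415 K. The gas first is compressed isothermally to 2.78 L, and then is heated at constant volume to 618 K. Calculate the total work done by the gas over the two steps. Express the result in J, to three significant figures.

Step 1 (isothermal): W = P₁V₁ ln(V₂/V₁) = (4865) ln(2.78/8.49) = -5431 J.
Step 2 (isochoric): W = 0 (constant volume).
W_total = -5431 + 0 = -5431 J.

W_total ≈ -5430 J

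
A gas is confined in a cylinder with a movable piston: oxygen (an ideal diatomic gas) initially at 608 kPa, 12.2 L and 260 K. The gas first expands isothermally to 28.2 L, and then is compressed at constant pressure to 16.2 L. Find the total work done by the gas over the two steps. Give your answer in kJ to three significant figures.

Step 1 (isothermal): W = P₁V₁ ln(V₂/V₁) = (7418) ln(28.2/12.2) = 6215 J.
After step 1: P = 263 kPa, V = 28.2 L, T = 260 K.
Step 2 (isobaric): W = PΔV = (263 kPa)(16.2 − 28.2 L) = -3156 J.
W_total = 6215 − 3156 = 3059 J.

W_total ≈ 3.06 kJ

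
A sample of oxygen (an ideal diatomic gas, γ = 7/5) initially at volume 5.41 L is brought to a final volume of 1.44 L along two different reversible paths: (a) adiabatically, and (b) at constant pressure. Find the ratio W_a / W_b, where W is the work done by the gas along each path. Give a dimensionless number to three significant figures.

W_a / W_b ≈ 2.38

Path (a) adiabatic: W = P₁V₁(1 − (V₁/V₂)^(γ−1))/(γ−1) → W_a/(P₁V₁) = -1.745.
Path (b) isobaric: W = P₁(V₂ − V₁) → W_b/(P₁V₁) = -0.7338.
W_a / W_b = -1.745 / -0.7338 = 2.378.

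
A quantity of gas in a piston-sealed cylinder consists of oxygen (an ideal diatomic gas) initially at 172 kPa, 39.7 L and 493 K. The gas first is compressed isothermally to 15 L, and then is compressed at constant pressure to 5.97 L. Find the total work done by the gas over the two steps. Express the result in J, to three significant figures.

W_total ≈ -10800 J

Step 1 (isothermal): W = P₁V₁ ln(V₂/V₁) = (6828) ln(15/39.7) = -6646 J.
After step 1: P = 455.2 kPa, V = 15 L, T = 493 K.
Step 2 (isobaric): W = PΔV = (455.2 kPa)(5.97 − 15 L) = -4111 J.
W_total = -6646 − 4111 = -10757 J.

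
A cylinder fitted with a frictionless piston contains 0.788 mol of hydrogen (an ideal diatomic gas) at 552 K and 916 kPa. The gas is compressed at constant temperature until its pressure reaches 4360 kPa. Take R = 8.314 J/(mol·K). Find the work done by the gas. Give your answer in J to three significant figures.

Isothermal process: W = nRT ln(V₂/V₁) = nRT ln(P₁/P₂).
W = (0.788)(8.314)(552) × ln(916/4360)
  = 3616 × ln(0.2101) = 3616 × -1.56
W_by_gas = -5642 J.

W ≈ -5640 J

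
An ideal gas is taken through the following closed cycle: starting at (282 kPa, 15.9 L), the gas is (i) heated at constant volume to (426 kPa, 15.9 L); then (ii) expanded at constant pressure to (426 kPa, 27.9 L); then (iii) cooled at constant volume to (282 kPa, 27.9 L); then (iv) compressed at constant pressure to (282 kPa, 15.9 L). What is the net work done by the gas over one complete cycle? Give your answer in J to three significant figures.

Constant-volume legs do no work.
W(ii) = (426)(27.9 − 15.9) = 5112 J; W(iv) = (282)(15.9 − 27.9) = -3384 J.
W_net = 5112 − 3384 = 1728 J (the clockwise enclosed area).

W_net ≈ 1730 J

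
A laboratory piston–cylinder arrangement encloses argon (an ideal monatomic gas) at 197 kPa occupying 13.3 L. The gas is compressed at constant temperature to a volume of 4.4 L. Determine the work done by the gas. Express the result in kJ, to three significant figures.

W ≈ -2.90 kJ

Isothermal: W = nRT ln(V₂/V₁) = P₁V₁ ln(V₂/V₁).
P₁V₁ = (197 kPa)(13.3 L) = 2620 J.
W = 2620 × ln(4.4/13.3) = 2620 × -1.106
W_by_gas = -2898 J.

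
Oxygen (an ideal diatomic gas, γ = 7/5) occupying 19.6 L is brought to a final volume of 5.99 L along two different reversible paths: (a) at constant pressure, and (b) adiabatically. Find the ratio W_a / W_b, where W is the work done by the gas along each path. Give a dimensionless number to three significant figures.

W_a / W_b ≈ 0.458

Path (a) isobaric: W = P₁(V₂ − V₁) → W_a/(P₁V₁) = -0.6944.
Path (b) adiabatic: W = P₁V₁(1 − (V₁/V₂)^(γ−1))/(γ−1) → W_b/(P₁V₁) = -1.517.
W_a / W_b = -0.6944 / -1.517 = 0.4578.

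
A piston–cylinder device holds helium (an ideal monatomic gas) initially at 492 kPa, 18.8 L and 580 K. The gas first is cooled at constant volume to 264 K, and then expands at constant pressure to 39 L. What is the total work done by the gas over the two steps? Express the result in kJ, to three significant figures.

W_total ≈ 4.52 kJ

Step 1 (isochoric): W = 0 (constant volume).
After step 1: P = 223.9 kPa (V unchanged).
Step 2 (isobaric): W = PΔV = (223.9 kPa)(39 − 18.8 L) = 4524 J.
W_total = 0 + 4524 = 4524 J.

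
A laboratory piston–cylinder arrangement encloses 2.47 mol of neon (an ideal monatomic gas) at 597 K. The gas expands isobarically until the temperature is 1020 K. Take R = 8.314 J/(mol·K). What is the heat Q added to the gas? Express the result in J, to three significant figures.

Q ≈ 21700 J

Isobaric: W = nRΔT = (2.47)(8.314)(423) = 8687 J.
ΔU = nCᵥΔT with Cᵥ = 3R/2: ΔU = (2.47)(12.47)(423) = 13030 J.
Q = ΔU + W = 13030 + 8687 = 21716 J.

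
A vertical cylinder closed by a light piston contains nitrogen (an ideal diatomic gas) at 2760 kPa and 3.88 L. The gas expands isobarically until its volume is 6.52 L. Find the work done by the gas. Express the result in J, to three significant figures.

W ≈ 7290 J

Isobaric: W = P ΔV.
W = (2760 kPa)(6.52 − 3.88 L) = (2760)(2.64) = 7286 J.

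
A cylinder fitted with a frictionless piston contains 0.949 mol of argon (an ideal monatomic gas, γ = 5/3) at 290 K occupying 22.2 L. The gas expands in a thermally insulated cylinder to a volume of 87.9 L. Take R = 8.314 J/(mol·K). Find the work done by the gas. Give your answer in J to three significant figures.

W ≈ 2060 J

Adiabatic: TV^(γ−1) = const with γ = 5/3.
T₂ = T₁ (V₁/V₂)^(γ−1) = 290 × (22.2/87.9)^0.667 = 290 × 0.3996 = 115.9 K.
W_by = nCᵥ(T₁ − T₂) = (0.949)(12.47)(290 − 115.9) = 2061 J.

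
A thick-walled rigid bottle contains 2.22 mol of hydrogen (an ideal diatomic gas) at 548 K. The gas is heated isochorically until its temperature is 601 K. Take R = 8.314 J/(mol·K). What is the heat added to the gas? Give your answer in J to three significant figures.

Q ≈ 2450 J

Constant volume ⇒ W = 0, so Q = ΔU = nCᵥΔT with Cᵥ = 5R/2 = 20.79 J/(mol·K).
ΔU = (2.22)(20.79)(601 − 548) = 2446 J.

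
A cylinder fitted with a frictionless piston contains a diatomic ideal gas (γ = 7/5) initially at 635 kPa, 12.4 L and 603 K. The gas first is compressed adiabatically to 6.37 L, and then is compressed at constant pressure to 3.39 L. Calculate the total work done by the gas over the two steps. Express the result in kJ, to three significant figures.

W_total ≈ -10.8 kJ

Step 1 (adiabatic): W = (P₁V₁ − P₂V₂)/(γ−1) = (7874 − 10278)/0.4 = -6010 J.
After step 1: P = 1613 kPa, V = 6.37 L, T = 787.1 K.
Step 2 (isobaric): W = PΔV = (1613 kPa)(3.39 − 6.37 L) = -4808 J.
W_total = -6010 − 4808 = -10818 J.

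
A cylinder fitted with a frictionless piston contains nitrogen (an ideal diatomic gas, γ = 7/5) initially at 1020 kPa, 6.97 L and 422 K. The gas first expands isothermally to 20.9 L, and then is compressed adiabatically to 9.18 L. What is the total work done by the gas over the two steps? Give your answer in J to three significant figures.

W_total ≈ 881 J

Step 1 (isothermal): W = P₁V₁ ln(V₂/V₁) = (7109) ln(20.9/6.97) = 7807 J.
After step 1: P = 340.2 kPa, V = 20.9 L, T = 422 K.
Step 2 (adiabatic): W = (P₁V₁ − P₂V₂)/(γ−1) = (7109 − 9880)/0.4 = -6926 J.
W_total = 7807 − 6926 = 880.7 J.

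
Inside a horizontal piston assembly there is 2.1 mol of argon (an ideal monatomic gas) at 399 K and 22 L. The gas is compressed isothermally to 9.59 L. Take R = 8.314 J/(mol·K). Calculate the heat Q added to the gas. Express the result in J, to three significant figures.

Isothermal ⇒ ΔU = 0, so Q = W = nRT ln(V₂/V₁).
Q = (2.1)(8.314)(399) ln(9.59/22) = 6966 × -0.8303 = -5784 J.

Q ≈ -5780 J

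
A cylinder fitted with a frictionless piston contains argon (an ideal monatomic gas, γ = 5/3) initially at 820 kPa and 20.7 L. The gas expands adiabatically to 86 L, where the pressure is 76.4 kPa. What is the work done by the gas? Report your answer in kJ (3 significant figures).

W ≈ 15.6 kJ

Adiabatic: W = (P₁V₁ − P₂V₂)/(γ − 1) with γ = 5/3.
P₁V₁ = 16974 J, P₂V₂ = 6570 J.
W = (16974 − 6570) / 0.6667 = 15605 J.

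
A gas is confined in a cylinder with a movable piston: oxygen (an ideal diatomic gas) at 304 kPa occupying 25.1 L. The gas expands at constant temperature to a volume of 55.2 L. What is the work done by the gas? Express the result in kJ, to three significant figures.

W ≈ 6.01 kJ

Isothermal: W = nRT ln(V₂/V₁) = P₁V₁ ln(V₂/V₁).
P₁V₁ = (304 kPa)(25.1 L) = 7630 J.
W = 7630 × ln(55.2/25.1) = 7630 × 0.7881
W_by_gas = 6013 J.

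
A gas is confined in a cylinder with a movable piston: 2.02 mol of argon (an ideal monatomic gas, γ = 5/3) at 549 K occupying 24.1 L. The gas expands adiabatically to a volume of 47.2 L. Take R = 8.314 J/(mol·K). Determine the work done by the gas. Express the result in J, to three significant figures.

Adiabatic: TV^(γ−1) = const with γ = 5/3.
T₂ = T₁ (V₁/V₂)^(γ−1) = 549 × (24.1/47.2)^0.667 = 549 × 0.6388 = 350.7 K.
W_by = nCᵥ(T₁ − T₂) = (2.02)(12.47)(549 − 350.7) = 4995 J.

W ≈ 5000 J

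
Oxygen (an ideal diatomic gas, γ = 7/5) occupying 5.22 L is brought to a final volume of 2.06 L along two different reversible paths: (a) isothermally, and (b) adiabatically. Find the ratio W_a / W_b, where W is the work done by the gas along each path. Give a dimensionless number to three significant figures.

W_a / W_b ≈ 0.826

Path (a) isothermal: W = P₁V₁ ln(V₂/V₁) → W_a/(P₁V₁) = -0.9298.
Path (b) adiabatic: W = P₁V₁(1 − (V₁/V₂)^(γ−1))/(γ−1) → W_b/(P₁V₁) = -1.126.
W_a / W_b = -0.9298 / -1.126 = 0.8255.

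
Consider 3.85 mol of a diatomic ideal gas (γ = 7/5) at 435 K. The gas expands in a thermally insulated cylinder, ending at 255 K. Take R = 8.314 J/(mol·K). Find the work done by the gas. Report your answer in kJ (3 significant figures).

W ≈ 14.4 kJ

Adiabatic ⇒ Q = 0, so W_by = −ΔU = nCᵥ(T₁ − T₂).
Cᵥ = 5R/2 = 20.79 J/(mol·K).
W = (3.85)(20.79)(435 − 255) = 14404 J.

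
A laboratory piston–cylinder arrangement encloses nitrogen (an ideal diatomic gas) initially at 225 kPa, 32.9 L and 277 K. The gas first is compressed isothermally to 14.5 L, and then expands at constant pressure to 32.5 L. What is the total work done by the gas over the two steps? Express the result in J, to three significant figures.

W_total ≈ 3120 J

Step 1 (isothermal): W = P₁V₁ ln(V₂/V₁) = (7402) ln(14.5/32.9) = -6065 J.
After step 1: P = 510.5 kPa, V = 14.5 L, T = 277 K.
Step 2 (isobaric): W = PΔV = (510.5 kPa)(32.5 − 14.5 L) = 9189 J.
W_total = -6065 + 9189 = 3124 J.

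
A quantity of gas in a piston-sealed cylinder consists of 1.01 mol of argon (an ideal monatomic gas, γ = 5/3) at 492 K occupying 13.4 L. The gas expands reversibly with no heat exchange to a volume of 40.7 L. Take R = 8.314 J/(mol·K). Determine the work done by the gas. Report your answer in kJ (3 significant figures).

Adiabatic: TV^(γ−1) = const with γ = 5/3.
T₂ = T₁ (V₁/V₂)^(γ−1) = 492 × (13.4/40.7)^0.667 = 492 × 0.4768 = 234.6 K.
W_by = nCᵥ(T₁ − T₂) = (1.01)(12.47)(492 − 234.6) = 3242 J.

W ≈ 3.24 kJ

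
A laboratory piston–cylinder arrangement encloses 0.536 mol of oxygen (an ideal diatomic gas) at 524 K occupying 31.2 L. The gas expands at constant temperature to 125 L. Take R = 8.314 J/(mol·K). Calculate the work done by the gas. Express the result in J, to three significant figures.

Isothermal: W = nRT ln(V₂/V₁).
W = (0.536)(8.314)(524) × ln(125/31.2)
  = 2335 × 1.388
W_by_gas = 3241 J.

W ≈ 3240 J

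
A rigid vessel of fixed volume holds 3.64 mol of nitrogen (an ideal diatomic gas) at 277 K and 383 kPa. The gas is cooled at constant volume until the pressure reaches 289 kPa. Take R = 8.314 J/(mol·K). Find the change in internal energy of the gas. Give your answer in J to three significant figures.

ΔU ≈ -5140 J

Constant volume ⇒ W = 0, so Q = ΔU = nCᵥΔT with Cᵥ = 5R/2 = 20.79 J/(mol·K).
At constant V, T₂/T₁ = P₂/P₁ ⇒ ΔT = T₁(P₂/P₁ − 1) = 277·(289/383 − 1) = -67.98 K.
ΔU = (3.64)(20.79)(-67.98) = -5144 J.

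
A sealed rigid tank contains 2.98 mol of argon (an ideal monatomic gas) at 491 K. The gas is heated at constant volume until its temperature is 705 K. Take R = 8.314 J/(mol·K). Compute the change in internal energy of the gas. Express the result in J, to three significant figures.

ΔU ≈ 7950 J

Constant volume ⇒ W = 0, so Q = ΔU = nCᵥΔT with Cᵥ = 3R/2 = 12.47 J/(mol·K).
ΔU = (2.98)(12.47)(705 − 491) = 7953 J.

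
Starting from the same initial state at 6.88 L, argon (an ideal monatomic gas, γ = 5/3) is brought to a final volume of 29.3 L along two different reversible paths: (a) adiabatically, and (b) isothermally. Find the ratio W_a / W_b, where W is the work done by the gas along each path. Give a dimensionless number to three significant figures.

Path (a) adiabatic: W = P₁V₁(1 − (V₁/V₂)^(γ−1))/(γ−1) → W_a/(P₁V₁) = 0.9291.
Path (b) isothermal: W = P₁V₁ ln(V₂/V₁) → W_b/(P₁V₁) = 1.449.
W_a / W_b = 0.9291 / 1.449 = 0.6412.

W_a / W_b ≈ 0.641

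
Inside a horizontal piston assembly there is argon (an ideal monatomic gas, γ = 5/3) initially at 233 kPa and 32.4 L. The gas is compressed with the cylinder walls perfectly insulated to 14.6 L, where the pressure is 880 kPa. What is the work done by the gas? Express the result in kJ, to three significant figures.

W ≈ -7.95 kJ

Adiabatic: W = (P₁V₁ − P₂V₂)/(γ − 1) with γ = 5/3.
P₁V₁ = 7549 J, P₂V₂ = 12848 J.
W = (7549 − 12848) / 0.6667 = -7948 J.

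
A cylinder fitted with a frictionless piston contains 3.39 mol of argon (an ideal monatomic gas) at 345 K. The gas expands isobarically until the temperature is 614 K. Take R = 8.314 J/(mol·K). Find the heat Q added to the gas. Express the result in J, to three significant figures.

Isobaric: W = nRΔT = (3.39)(8.314)(269) = 7582 J.
ΔU = nCᵥΔT with Cᵥ = 3R/2: ΔU = (3.39)(12.47)(269) = 11372 J.
Q = ΔU + W = 11372 + 7582 = 18954 J.

Q ≈ 19000 J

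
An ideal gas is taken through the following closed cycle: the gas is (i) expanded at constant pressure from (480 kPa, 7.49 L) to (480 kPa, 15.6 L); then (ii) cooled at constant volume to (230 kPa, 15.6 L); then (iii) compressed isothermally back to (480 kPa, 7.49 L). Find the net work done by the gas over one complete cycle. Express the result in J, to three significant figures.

W_net ≈ 1260 J

Leg (i): W = PΔV = (480)(15.6 − 7.49) = 3893 J.
Leg (ii): W = 0.
Leg (iii): W = PᵢVᵢ ln(V_f/Vᵢ) = (3588) ln(7.49/15.6) = -2633 J.
W_net = 3893 − 2633 = 1260 J.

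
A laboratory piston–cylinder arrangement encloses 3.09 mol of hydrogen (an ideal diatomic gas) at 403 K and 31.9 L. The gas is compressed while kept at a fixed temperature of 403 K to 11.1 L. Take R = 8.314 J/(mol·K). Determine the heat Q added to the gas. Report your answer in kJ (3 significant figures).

Isothermal ⇒ ΔU = 0, so Q = W = nRT ln(V₂/V₁).
Q = (3.09)(8.314)(403) ln(11.1/31.9) = 10353 × -1.056 = -10929 J.

Q ≈ -10.9 kJ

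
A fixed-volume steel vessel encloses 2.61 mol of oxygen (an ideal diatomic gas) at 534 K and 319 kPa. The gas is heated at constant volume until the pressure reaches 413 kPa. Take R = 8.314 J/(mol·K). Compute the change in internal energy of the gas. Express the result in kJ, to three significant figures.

Constant volume ⇒ W = 0, so Q = ΔU = nCᵥΔT with Cᵥ = 5R/2 = 20.79 J/(mol·K).
At constant V, T₂/T₁ = P₂/P₁ ⇒ ΔT = T₁(P₂/P₁ − 1) = 534·(413/319 − 1) = 157.4 K.
ΔU = (2.61)(20.79)(157.4) = 8536 J.

ΔU ≈ 8.54 kJ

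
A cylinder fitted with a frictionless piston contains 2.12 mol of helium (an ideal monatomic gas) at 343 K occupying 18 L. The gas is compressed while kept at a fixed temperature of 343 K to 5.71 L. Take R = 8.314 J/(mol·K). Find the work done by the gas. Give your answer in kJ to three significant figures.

W ≈ -6.94 kJ

Isothermal: W = nRT ln(V₂/V₁).
W = (2.12)(8.314)(343) × ln(5.71/18)
  = 6046 × -1.148
W_by_gas = -6941 J.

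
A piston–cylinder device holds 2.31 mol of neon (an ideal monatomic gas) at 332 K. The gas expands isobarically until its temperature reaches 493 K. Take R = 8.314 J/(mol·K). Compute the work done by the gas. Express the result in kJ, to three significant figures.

W ≈ 3.09 kJ

Isobaric: W = P ΔV = nR ΔT.
W = (2.31)(8.314)(493 − 332) = 3092 J.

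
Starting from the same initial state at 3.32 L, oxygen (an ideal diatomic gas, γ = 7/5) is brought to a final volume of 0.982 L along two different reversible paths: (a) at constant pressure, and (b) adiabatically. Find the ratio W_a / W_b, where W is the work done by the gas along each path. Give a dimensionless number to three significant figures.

Path (a) isobaric: W = P₁(V₂ − V₁) → W_a/(P₁V₁) = -0.7042.
Path (b) adiabatic: W = P₁V₁(1 − (V₁/V₂)^(γ−1))/(γ−1) → W_b/(P₁V₁) = -1.57.
W_a / W_b = -0.7042 / -1.57 = 0.4487.

W_a / W_b ≈ 0.449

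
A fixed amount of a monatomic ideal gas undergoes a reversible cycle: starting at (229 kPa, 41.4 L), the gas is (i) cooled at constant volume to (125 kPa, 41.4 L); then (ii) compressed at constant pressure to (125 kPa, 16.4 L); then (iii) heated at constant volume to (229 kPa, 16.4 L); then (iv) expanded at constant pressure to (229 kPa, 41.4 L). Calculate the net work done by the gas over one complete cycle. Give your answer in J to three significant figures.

W_net ≈ 2600 J

Constant-volume legs do no work.
W(ii) = (125)(16.4 − 41.4) = -3125 J; W(iv) = (229)(41.4 − 16.4) = 5725 J.
W_net = -3125 + 5725 = 2600 J (the clockwise enclosed area).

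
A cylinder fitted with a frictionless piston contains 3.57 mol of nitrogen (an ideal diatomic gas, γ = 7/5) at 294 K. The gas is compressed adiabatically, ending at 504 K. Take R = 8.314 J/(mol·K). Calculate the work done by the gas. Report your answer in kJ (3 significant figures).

Adiabatic ⇒ Q = 0, so W_by = −ΔU = nCᵥ(T₁ − T₂).
Cᵥ = 5R/2 = 20.79 J/(mol·K).
W = (3.57)(20.79)(294 − 504) = -15583 J.

W ≈ -15.6 kJ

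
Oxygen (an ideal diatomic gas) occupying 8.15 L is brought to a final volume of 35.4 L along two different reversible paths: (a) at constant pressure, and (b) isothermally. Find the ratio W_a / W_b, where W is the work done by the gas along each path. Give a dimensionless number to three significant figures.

Path (a) isobaric: W = P₁(V₂ − V₁) → W_a/(P₁V₁) = 3.344.
Path (b) isothermal: W = P₁V₁ ln(V₂/V₁) → W_b/(P₁V₁) = 1.469.
W_a / W_b = 3.344 / 1.469 = 2.277.

W_a / W_b ≈ 2.28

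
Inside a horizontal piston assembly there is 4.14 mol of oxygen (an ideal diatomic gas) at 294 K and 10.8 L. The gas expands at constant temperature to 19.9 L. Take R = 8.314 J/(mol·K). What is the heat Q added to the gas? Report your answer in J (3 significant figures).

Q ≈ 6180 J

Isothermal ⇒ ΔU = 0, so Q = W = nRT ln(V₂/V₁).
Q = (4.14)(8.314)(294) ln(19.9/10.8) = 10119 × 0.6112 = 6185 J.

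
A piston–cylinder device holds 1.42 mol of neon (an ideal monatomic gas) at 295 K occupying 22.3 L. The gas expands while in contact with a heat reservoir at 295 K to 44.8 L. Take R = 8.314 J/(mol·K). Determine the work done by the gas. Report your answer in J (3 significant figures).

W ≈ 2430 J

Isothermal: W = nRT ln(V₂/V₁).
W = (1.42)(8.314)(295) × ln(44.8/22.3)
  = 3483 × 0.6976
W_by_gas = 2430 J.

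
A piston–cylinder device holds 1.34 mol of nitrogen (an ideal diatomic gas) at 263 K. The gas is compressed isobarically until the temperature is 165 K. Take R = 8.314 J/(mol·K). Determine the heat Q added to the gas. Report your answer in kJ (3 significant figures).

Isobaric: W = nRΔT = (1.34)(8.314)(-98) = -1092 J.
ΔU = nCᵥΔT with Cᵥ = 5R/2: ΔU = (1.34)(20.79)(-98) = -2729 J.
Q = ΔU + W = -2729 − 1092 = -3821 J.

Q ≈ -3.82 kJ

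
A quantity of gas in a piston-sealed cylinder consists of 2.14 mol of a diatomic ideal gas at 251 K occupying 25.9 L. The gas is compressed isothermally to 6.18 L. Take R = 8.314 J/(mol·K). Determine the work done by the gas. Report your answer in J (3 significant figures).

W ≈ -6400 J

Isothermal: W = nRT ln(V₂/V₁).
W = (2.14)(8.314)(251) × ln(6.18/25.9)
  = 4466 × -1.433
W_by_gas = -6399 J.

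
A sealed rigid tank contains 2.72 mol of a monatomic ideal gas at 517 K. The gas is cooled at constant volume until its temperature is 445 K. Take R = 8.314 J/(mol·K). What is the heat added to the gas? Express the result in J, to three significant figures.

Constant volume ⇒ W = 0, so Q = ΔU = nCᵥΔT with Cᵥ = 3R/2 = 12.47 J/(mol·K).
ΔU = (2.72)(12.47)(445 − 517) = -2442 J.

Q ≈ -2440 J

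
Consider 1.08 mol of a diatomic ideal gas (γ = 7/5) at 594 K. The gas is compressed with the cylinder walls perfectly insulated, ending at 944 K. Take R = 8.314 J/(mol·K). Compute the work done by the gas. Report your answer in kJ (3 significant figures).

W ≈ -7.86 kJ

Adiabatic ⇒ Q = 0, so W_by = −ΔU = nCᵥ(T₁ − T₂).
Cᵥ = 5R/2 = 20.79 J/(mol·K).
W = (1.08)(20.79)(594 − 944) = -7857 J.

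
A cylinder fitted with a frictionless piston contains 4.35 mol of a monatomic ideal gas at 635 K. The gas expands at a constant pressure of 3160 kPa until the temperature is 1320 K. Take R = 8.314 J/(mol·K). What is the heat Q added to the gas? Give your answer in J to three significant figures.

Q ≈ 61900 J

Isobaric: W = nRΔT = (4.35)(8.314)(685) = 24774 J.
ΔU = nCᵥΔT with Cᵥ = 3R/2: ΔU = (4.35)(12.47)(685) = 37160 J.
Q = ΔU + W = 37160 + 24774 = 61934 J.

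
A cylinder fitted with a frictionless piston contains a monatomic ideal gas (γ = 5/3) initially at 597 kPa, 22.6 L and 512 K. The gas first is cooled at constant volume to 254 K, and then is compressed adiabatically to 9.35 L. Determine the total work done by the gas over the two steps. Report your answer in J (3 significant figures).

W_total ≈ -8040 J

Step 1 (isochoric): W = 0 (constant volume).
After step 1: P = 296.2 kPa (V unchanged).
Step 2 (adiabatic): W = (P₁V₁ − P₂V₂)/(γ−1) = (6693 − 12055)/0.667 = -8043 J.
W_total = 0 − 8043 = -8043 J.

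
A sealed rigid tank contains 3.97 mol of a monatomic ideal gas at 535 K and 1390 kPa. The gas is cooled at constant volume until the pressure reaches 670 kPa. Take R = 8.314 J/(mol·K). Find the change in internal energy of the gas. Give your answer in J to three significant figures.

ΔU ≈ -13700 J

Constant volume ⇒ W = 0, so Q = ΔU = nCᵥΔT with Cᵥ = 3R/2 = 12.47 J/(mol·K).
At constant V, T₂/T₁ = P₂/P₁ ⇒ ΔT = T₁(P₂/P₁ − 1) = 535·(670/1390 − 1) = -277.1 K.
ΔU = (3.97)(12.47)(-277.1) = -13720 J.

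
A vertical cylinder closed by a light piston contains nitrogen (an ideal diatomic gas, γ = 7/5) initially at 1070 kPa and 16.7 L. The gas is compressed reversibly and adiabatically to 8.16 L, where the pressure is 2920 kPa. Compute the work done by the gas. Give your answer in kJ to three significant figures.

Adiabatic: W = (P₁V₁ − P₂V₂)/(γ − 1) with γ = 7/5.
P₁V₁ = 17869 J, P₂V₂ = 23827 J.
W = (17869 − 23827) / 0.4 = -14896 J.

W ≈ -14.9 kJ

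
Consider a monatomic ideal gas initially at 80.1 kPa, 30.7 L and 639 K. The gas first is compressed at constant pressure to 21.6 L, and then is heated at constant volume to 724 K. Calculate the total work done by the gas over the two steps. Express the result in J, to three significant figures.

W_total ≈ -729 J

Step 1 (isobaric): W = PΔV = (80.1 kPa)(21.6 − 30.7 L) = -728.9 J.
Step 2 (isochoric): W = 0 (constant volume).
W_total = -728.9 + 0 = -728.9 J.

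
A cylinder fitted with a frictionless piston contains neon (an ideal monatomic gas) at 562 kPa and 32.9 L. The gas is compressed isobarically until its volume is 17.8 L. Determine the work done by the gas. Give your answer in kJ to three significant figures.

Isobaric: W = P ΔV.
W = (562 kPa)(17.8 − 32.9 L) = (562)(-15.1) = -8486 J.

W ≈ -8.49 kJ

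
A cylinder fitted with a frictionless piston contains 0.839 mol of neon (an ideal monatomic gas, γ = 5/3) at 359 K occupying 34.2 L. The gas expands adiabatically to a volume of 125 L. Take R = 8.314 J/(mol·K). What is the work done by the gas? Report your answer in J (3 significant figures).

Adiabatic: TV^(γ−1) = const with γ = 5/3.
T₂ = T₁ (V₁/V₂)^(γ−1) = 359 × (34.2/125)^0.667 = 359 × 0.4214 = 151.3 K.
W_by = nCᵥ(T₁ − T₂) = (0.839)(12.47)(359 − 151.3) = 2173 J.

W ≈ 2170 J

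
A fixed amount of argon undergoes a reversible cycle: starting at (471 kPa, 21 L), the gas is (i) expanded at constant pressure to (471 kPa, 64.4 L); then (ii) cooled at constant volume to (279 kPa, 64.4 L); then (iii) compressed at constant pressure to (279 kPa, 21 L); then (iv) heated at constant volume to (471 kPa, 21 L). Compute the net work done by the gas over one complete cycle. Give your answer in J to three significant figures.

Constant-volume legs do no work.
W(i) = (471)(64.4 − 21) = 20441 J; W(iii) = (279)(21 − 64.4) = -12109 J.
W_net = 20441 − 12109 = 8333 J (the clockwise enclosed area).

W_net ≈ 8330 J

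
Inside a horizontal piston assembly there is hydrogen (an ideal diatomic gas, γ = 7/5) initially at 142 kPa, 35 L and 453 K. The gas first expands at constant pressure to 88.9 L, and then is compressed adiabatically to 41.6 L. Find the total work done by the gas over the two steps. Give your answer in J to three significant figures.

Step 1 (isobaric): W = PΔV = (142 kPa)(88.9 − 35 L) = 7654 J.
After step 1: P = 142 kPa, V = 88.9 L, T = 1151 K.
Step 2 (adiabatic): W = (P₁V₁ − P₂V₂)/(γ−1) = (12624 − 17105)/0.4 = -11202 J.
W_total = 7654 − 11202 = -3548 J.

W_total ≈ -3550 J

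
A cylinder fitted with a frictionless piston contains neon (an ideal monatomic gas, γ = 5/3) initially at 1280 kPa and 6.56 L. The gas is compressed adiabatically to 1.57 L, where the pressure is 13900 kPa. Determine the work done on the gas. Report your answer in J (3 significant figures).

Adiabatic: W = (P₁V₁ − P₂V₂)/(γ − 1) with γ = 5/3.
P₁V₁ = 8397 J, P₂V₂ = 21823 J.
W = (8397 − 21823) / 0.6667 = -20139 J.
Work on gas = −W_by = 20139 J.

W ≈ 20100 J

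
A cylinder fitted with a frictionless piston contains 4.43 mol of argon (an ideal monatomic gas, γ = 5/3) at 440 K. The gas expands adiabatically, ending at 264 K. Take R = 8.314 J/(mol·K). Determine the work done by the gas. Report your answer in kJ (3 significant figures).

W ≈ 9.72 kJ

Adiabatic ⇒ Q = 0, so W_by = −ΔU = nCᵥ(T₁ − T₂).
Cᵥ = 3R/2 = 12.47 J/(mol·K).
W = (4.43)(12.47)(440 − 264) = 9723 J.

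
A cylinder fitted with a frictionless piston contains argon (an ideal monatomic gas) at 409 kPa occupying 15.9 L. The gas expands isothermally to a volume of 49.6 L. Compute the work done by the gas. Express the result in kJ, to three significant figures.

W ≈ 7.40 kJ

Isothermal: W = nRT ln(V₂/V₁) = P₁V₁ ln(V₂/V₁).
P₁V₁ = (409 kPa)(15.9 L) = 6503 J.
W = 6503 × ln(49.6/15.9) = 6503 × 1.138
W_by_gas = 7398 J.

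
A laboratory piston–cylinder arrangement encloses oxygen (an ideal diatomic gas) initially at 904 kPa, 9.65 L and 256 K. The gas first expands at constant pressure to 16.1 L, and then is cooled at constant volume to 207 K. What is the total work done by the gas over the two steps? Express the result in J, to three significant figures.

Step 1 (isobaric): W = PΔV = (904 kPa)(16.1 − 9.65 L) = 5831 J.
Step 2 (isochoric): W = 0 (constant volume).
W_total = 5831 + 0 = 5831 J.

W_total ≈ 5830 J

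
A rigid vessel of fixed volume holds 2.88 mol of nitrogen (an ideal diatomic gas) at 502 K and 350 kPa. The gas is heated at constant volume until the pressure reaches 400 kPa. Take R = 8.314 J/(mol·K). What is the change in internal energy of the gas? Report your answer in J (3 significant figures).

Constant volume ⇒ W = 0, so Q = ΔU = nCᵥΔT with Cᵥ = 5R/2 = 20.79 J/(mol·K).
At constant V, T₂/T₁ = P₂/P₁ ⇒ ΔT = T₁(P₂/P₁ − 1) = 502·(400/350 − 1) = 71.71 K.
ΔU = (2.88)(20.79)(71.71) = 4293 J.

ΔU ≈ 4290 J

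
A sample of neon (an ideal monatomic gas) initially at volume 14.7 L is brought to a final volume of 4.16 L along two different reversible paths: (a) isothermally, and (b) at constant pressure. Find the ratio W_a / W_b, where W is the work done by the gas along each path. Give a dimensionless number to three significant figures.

Path (a) isothermal: W = P₁V₁ ln(V₂/V₁) → W_a/(P₁V₁) = -1.262.
Path (b) isobaric: W = P₁(V₂ − V₁) → W_b/(P₁V₁) = -0.717.
W_a / W_b = -1.262 / -0.717 = 1.761.

W_a / W_b ≈ 1.76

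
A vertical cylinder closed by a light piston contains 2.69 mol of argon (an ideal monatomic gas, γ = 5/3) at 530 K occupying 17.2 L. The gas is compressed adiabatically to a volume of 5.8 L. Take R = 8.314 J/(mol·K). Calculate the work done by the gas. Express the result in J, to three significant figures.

W ≈ -18900 J

Adiabatic: TV^(γ−1) = const with γ = 5/3.
T₂ = T₁ (V₁/V₂)^(γ−1) = 530 × (17.2/5.8)^0.667 = 530 × 2.064 = 1094 K.
W_by = nCᵥ(T₁ − T₂) = (2.69)(12.47)(530 − 1094) = -18920 J.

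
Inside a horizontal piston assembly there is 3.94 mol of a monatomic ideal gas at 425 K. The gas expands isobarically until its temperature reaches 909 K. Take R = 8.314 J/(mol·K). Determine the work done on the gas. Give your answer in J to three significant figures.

Isobaric: W = P ΔV = nR ΔT.
W = (3.94)(8.314)(909 − 425) = 15854 J.
Work on gas = −W_by = -15854 J.

W ≈ -15900 J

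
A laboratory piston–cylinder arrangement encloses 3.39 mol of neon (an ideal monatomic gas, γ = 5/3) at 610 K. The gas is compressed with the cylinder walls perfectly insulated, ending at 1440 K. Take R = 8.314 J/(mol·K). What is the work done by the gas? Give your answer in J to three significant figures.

Adiabatic ⇒ Q = 0, so W_by = −ΔU = nCᵥ(T₁ − T₂).
Cᵥ = 3R/2 = 12.47 J/(mol·K).
W = (3.39)(12.47)(610 − 1440) = -35090 J.

W ≈ -35100 J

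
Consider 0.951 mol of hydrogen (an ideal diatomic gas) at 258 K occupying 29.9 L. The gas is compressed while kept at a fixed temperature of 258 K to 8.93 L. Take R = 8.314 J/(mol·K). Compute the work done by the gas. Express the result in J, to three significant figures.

Isothermal: W = nRT ln(V₂/V₁).
W = (0.951)(8.314)(258) × ln(8.93/29.9)
  = 2040 × -1.208
W_by_gas = -2465 J.

W ≈ -2470 J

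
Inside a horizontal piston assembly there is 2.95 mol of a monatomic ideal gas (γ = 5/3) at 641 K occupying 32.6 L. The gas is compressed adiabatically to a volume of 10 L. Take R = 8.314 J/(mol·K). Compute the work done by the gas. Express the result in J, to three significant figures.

W ≈ -28300 J

Adiabatic: TV^(γ−1) = const with γ = 5/3.
T₂ = T₁ (V₁/V₂)^(γ−1) = 641 × (32.6/10)^0.667 = 641 × 2.199 = 1409 K.
W_by = nCᵥ(T₁ − T₂) = (2.95)(12.47)(641 − 1409) = -28265 J.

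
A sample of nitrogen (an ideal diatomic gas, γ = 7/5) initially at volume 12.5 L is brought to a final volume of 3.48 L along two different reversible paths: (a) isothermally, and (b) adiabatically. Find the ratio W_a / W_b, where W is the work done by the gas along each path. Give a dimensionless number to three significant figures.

Path (a) isothermal: W = P₁V₁ ln(V₂/V₁) → W_a/(P₁V₁) = -1.279.
Path (b) adiabatic: W = P₁V₁(1 − (V₁/V₂)^(γ−1))/(γ−1) → W_b/(P₁V₁) = -1.669.
W_a / W_b = -1.279 / -1.669 = 0.766.

W_a / W_b ≈ 0.766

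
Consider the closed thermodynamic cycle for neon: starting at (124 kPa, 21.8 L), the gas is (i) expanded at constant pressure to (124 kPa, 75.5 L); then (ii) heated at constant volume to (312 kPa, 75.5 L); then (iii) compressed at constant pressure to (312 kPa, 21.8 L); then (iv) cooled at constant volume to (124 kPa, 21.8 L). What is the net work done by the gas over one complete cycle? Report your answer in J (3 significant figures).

Constant-volume legs do no work.
W(i) = (124)(75.5 − 21.8) = 6659 J; W(iii) = (312)(21.8 − 75.5) = -16754 J.
W_net = 6659 − 16754 = -10096 J (the counter-clockwise enclosed area).

W_net ≈ -10100 J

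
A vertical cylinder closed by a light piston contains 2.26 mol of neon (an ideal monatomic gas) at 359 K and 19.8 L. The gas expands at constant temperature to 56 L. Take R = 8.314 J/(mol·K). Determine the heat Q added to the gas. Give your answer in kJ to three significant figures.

Isothermal ⇒ ΔU = 0, so Q = W = nRT ln(V₂/V₁).
Q = (2.26)(8.314)(359) ln(56/19.8) = 6745 × 1.04 = 7013 J.

Q ≈ 7.01 kJ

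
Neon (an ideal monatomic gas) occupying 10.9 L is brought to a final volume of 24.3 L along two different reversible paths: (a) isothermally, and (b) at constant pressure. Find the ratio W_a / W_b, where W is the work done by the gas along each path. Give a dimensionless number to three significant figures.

Path (a) isothermal: W = P₁V₁ ln(V₂/V₁) → W_a/(P₁V₁) = 0.8017.
Path (b) isobaric: W = P₁(V₂ − V₁) → W_b/(P₁V₁) = 1.229.
W_a / W_b = 0.8017 / 1.229 = 0.6521.

W_a / W_b ≈ 0.652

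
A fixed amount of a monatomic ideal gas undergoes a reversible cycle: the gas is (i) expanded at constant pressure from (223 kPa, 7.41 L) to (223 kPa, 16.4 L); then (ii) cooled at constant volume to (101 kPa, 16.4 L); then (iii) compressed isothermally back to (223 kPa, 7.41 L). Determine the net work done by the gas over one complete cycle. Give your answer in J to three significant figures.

W_net ≈ 689 J

Leg (i): W = PΔV = (223)(16.4 − 7.41) = 2005 J.
Leg (ii): W = 0.
Leg (iii): W = PᵢVᵢ ln(V_f/Vᵢ) = (1656) ln(7.41/16.4) = -1316 J.
W_net = 2005 − 1316 = 688.8 J.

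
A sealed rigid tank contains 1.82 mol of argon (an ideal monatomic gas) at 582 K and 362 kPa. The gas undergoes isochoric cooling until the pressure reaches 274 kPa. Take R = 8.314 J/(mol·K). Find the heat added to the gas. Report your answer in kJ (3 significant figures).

Q ≈ -3.21 kJ

Constant volume ⇒ W = 0, so Q = ΔU = nCᵥΔT with Cᵥ = 3R/2 = 12.47 J/(mol·K).
At constant V, T₂/T₁ = P₂/P₁ ⇒ ΔT = T₁(P₂/P₁ − 1) = 582·(274/362 − 1) = -141.5 K.
ΔU = (1.82)(12.47)(-141.5) = -3211 J.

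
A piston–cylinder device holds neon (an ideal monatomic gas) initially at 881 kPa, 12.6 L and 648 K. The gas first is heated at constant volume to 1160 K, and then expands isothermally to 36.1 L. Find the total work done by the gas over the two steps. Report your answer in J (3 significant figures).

W_total ≈ 20900 J

Step 1 (isochoric): W = 0 (constant volume).
After step 1: P = 1577 kPa (V unchanged).
Step 2 (isothermal): W = P₁V₁ ln(V₂/V₁) = (19871) ln(36.1/12.6) = 20917 J.
W_total = 0 + 20917 = 20917 J.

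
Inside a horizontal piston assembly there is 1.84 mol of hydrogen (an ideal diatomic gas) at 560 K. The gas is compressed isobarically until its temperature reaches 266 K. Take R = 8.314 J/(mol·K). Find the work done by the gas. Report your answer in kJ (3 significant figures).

W ≈ -4.50 kJ

Isobaric: W = P ΔV = nR ΔT.
W = (1.84)(8.314)(266 − 560) = -4498 J.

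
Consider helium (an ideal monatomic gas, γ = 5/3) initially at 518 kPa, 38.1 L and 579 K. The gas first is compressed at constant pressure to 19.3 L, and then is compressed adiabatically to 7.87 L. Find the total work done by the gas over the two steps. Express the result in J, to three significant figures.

W_total ≈ -22000 J

Step 1 (isobaric): W = PΔV = (518 kPa)(19.3 − 38.1 L) = -9738 J.
After step 1: P = 518 kPa, V = 19.3 L, T = 293.3 K.
Step 2 (adiabatic): W = (P₁V₁ − P₂V₂)/(γ−1) = (9997 − 18181)/0.667 = -12275 J.
W_total = -9738 − 12275 = -22013 J.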